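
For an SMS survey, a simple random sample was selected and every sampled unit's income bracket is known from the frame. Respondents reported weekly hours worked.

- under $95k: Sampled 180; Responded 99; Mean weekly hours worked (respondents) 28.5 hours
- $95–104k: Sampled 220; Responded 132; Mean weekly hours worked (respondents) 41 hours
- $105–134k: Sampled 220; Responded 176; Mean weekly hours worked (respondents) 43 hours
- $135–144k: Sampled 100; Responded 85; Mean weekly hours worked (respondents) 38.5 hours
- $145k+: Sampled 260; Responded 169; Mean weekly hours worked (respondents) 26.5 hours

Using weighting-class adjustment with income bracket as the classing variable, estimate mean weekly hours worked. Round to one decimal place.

35.1

Response rates by class: under $95k 99/180 = 55%, $95–104k 132/220 = 60%, $105–134k 176/220 = 80%, $135–144k 85/100 = 85%, $145k+ 169/260 = 65%.
Weighting each respondent by the inverse class response rate inflates each class back to its sampled size, so the class weight is n_sampled:
  under $95k: 180 × 28.5 = 5130
  $95–104k: 220 × 41 = 9020
  $105–134k: 220 × 43 = 9460
  $135–144k: 100 × 38.5 = 3850
  $145k+: 260 × 26.5 = 6890
Adjusted estimate = 34,350 / 980 = 35.051 → 35.1.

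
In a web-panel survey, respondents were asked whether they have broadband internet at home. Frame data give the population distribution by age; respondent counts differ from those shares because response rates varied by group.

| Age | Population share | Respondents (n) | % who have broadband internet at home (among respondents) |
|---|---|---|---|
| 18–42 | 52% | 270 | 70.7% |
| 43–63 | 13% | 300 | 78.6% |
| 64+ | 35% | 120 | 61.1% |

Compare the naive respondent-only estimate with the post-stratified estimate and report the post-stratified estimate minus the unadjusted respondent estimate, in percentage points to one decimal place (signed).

-4.1 percentage points

Unadjusted (pooled respondent) estimate weights by respondent counts:
  (270/690)×70.7 + (300/690)×78.6 + (120/690)×61.1 = 72.4652%
Reweighting by population age shares:
  0.52×70.7 + 0.13×78.6 + 0.35×61.1 = 68.367%
Difference = 68.367 − 72.4652 = -4.0982 pp.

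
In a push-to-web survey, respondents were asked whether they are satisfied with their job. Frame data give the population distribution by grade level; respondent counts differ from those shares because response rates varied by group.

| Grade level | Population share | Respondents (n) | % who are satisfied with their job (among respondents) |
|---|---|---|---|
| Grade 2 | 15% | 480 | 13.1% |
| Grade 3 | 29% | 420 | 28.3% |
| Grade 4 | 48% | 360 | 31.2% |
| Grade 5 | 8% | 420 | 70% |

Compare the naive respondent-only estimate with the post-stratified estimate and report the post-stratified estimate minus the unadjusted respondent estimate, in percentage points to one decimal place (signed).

-4.3 percentage points

Naive respondent-only estimate (weights = respondent counts):
  (480/1680)×13.1 + (420/1680)×28.3 + (360/1680)×31.2 + (420/1680)×70 = 35.0036%
Reweighting by population grade level shares:
  0.15×13.1 + 0.29×28.3 + 0.48×31.2 + 0.08×70 = 30.748%
Difference = 30.748 − 35.0036 = -4.2556 pp.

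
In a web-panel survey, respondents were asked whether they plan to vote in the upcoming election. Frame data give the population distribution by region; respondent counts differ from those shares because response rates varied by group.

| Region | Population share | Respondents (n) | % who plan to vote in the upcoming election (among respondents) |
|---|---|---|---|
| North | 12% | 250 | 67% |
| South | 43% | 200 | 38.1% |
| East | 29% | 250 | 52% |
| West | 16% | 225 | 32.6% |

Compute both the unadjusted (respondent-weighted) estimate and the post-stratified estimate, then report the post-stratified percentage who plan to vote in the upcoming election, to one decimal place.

44.7%

Unadjusted (pooled respondent) estimate weights by respondent counts:
  (250/925)×67 + (200/925)×38.1 + (250/925)×52 + (225/925)×32.6 = 48.3297%
Post-stratified estimate weights by population shares:
  0.12×67 + 0.43×38.1 + 0.29×52 + 0.16×32.6 = 44.719%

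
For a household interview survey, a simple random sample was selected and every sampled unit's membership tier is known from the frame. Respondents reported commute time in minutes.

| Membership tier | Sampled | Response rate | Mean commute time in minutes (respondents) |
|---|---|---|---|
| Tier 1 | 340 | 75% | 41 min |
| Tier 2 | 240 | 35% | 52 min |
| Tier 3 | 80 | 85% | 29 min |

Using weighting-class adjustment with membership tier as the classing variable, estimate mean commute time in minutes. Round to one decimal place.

43.5

Inverse-response-rate weighting restores each class to its sampled count, so class totals weight by n_sampled:
  Tier 1: 340 × 41 = 13,940
  Tier 2: 240 × 52 = 12,480
  Tier 3: 80 × 29 = 2320
Adjusted estimate = 28,740 / 660 = 43.5455 → 43.5.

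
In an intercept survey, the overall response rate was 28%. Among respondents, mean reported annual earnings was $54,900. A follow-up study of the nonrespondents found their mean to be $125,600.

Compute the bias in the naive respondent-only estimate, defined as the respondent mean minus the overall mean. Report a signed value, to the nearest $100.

-$50,900

Nonresponse fraction = 1 − 0.28 = 0.72.
Bias = (nonresponse fraction) × (respondent mean − nonrespondent mean)
     = 0.72 × (54,900 − 125,600) = 0.72 × -70,700 = -50,904.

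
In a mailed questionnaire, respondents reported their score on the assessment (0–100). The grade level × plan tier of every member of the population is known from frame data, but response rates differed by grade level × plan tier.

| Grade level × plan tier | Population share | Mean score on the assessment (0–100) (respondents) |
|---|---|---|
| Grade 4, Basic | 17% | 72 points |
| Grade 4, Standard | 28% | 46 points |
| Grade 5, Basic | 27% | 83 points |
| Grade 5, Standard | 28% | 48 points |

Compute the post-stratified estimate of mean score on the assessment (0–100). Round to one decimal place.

61.0

Reweight to the known grade level × plan tier distribution:
  Grade 4, Basic: 0.17 × 72 = 12.24
  Grade 4, Standard: 0.28 × 46 = 12.88
  Grade 5, Basic: 0.27 × 83 = 22.41
  Grade 5, Standard: 0.28 × 48 = 13.44
Post-stratified estimate = 60.97 → 61.0.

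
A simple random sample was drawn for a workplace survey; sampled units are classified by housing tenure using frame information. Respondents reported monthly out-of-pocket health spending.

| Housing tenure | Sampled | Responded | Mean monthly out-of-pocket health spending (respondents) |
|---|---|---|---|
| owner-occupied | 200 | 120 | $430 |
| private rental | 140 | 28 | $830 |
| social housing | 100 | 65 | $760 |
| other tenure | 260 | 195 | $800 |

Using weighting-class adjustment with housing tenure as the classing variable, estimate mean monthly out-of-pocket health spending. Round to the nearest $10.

$690

Response rates by class: owner-occupied 120/200 = 60%, private rental 28/140 = 20%, social housing 65/100 = 65%, other tenure 195/260 = 75%.
With weight = n_sampled/n_responded per class, the weighted class total is n_sampled:
  owner-occupied: 200 × 430 = 86,000
  private rental: 140 × 830 = 116,200
  social housing: 100 × 760 = 76,000
  other tenure: 260 × 800 = 208,000
Adjusted estimate = 486,200 / 700 = 694.571 → $690.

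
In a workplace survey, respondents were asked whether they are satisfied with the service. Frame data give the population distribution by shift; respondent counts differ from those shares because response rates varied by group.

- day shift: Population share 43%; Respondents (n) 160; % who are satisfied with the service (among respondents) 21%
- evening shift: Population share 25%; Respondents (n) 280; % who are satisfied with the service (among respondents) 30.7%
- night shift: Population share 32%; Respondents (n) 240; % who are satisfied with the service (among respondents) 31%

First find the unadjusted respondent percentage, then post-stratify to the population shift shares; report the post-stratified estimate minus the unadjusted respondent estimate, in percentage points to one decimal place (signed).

Without adjustment, the pooled respondent share is:
  (160/680)×21 + (280/680)×30.7 + (240/680)×31 = 28.5235%
Reweighting by population shift shares:
  0.43×21 + 0.25×30.7 + 0.32×31 = 26.625%
Difference = 26.625 − 28.5235 = -1.8985 pp.

-1.9 percentage points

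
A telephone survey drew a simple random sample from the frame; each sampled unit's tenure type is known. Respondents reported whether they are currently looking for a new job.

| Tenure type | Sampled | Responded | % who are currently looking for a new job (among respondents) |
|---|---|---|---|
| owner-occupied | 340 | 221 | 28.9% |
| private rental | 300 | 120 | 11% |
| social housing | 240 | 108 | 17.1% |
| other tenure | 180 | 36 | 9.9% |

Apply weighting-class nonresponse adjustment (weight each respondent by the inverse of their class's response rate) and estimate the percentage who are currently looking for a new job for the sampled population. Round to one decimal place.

Response rates by class: owner-occupied 221/340 = 65%, private rental 120/300 = 40%, social housing 108/240 = 45%, other tenure 36/180 = 20%.
Each respondent's weight = sampled/responded in their class; summing within a class gives n_sampled, so:
  owner-occupied: 340 × 28.9 = 9826
  private rental: 300 × 11 = 3300
  social housing: 240 × 17.1 = 4104
  other tenure: 180 × 9.9 = 1782
Adjusted estimate = 19,012 / 1,060 = 17.9358 → 17.9%.

17.9%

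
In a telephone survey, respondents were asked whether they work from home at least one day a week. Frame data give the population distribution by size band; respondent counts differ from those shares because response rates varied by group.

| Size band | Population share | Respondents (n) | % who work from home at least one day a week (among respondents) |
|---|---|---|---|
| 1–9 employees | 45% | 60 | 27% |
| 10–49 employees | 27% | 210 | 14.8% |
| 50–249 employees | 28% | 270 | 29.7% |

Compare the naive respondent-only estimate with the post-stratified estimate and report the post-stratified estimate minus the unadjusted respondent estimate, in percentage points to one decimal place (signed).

+0.9 percentage points

Naive respondent-only estimate (weights = respondent counts):
  (60/540)×27 + (210/540)×14.8 + (270/540)×29.7 = 23.6056%
Post-stratifying to population shares instead:
  0.45×27 + 0.27×14.8 + 0.28×29.7 = 24.462%
Difference = 24.462 − 23.6056 = 0.8564 pp.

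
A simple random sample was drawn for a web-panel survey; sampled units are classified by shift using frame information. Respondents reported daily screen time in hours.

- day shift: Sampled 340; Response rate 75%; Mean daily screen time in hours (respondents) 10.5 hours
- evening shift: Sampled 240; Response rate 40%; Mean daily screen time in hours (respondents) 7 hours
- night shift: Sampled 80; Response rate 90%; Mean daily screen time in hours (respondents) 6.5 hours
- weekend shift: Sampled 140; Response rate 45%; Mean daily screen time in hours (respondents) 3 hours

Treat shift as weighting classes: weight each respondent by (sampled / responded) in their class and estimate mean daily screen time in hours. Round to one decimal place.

Each respondent's weight = sampled/responded in their class; summing within a class gives n_sampled, so:
  day shift: 340 × 10.5 = 3570
  evening shift: 240 × 7 = 1680
  night shift: 80 × 6.5 = 520
  weekend shift: 140 × 3 = 420
Adjusted estimate = 6190 / 800 = 7.7375 → 7.7.

7.7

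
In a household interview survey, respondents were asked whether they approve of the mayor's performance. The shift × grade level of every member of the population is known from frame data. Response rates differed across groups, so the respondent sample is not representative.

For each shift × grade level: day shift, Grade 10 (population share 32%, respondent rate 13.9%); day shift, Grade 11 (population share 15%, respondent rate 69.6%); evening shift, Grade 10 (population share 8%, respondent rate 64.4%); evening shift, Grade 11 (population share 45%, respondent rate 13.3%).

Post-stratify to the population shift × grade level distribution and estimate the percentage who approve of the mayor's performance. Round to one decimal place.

Weight each group's respondent value by its population share:
  day shift, Grade 10: 0.32 × 13.9 = 4.448
  day shift, Grade 11: 0.15 × 69.6 = 10.44
  evening shift, Grade 10: 0.08 × 64.4 = 5.152
  evening shift, Grade 11: 0.45 × 13.3 = 5.985
Post-stratified estimate = 26.025 → 26.0%.

26.0%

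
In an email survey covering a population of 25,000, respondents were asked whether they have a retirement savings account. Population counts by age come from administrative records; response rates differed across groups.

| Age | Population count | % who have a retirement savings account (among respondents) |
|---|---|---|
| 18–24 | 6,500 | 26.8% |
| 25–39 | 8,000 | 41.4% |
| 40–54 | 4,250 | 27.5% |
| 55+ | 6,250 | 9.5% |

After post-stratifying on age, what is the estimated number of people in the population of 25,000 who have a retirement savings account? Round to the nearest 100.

6,800

Each cell contributes its population count × the respondent rate:
  18–24: 6,500 × 26.8% = 1742
  25–39: 8,000 × 41.4% = 3312
  40–54: 4,250 × 27.5% = 1168.75
  55+: 6,250 × 9.5% = 593.75
Estimated total = 6816.5 → 6,800.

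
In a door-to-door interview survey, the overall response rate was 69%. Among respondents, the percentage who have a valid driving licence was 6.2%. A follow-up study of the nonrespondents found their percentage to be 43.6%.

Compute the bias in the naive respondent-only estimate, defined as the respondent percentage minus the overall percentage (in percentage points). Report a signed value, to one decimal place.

Nonresponse fraction = 1 − 0.69 = 0.31.
Bias = (nonresponse fraction) × (respondent percentage − nonrespondent percentage)
     = 0.31 × (6.2 − 43.6) = 0.31 × -37.4 = -11.594.

-11.6 percentage points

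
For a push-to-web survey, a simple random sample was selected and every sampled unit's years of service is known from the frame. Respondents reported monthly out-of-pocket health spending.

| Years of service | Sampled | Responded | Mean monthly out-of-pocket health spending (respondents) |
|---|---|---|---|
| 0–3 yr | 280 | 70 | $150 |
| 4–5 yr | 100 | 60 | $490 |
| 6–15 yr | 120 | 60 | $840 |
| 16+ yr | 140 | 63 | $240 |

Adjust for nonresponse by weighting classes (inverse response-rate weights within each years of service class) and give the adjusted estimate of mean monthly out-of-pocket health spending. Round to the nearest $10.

Response rates by class: 0–3 yr 70/280 = 25%, 4–5 yr 60/100 = 60%, 6–15 yr 60/120 = 50%, 16+ yr 63/140 = 45%.
With weight = n_sampled/n_responded per class, the weighted class total is n_sampled:
  0–3 yr: 280 × 150 = 42,000
  4–5 yr: 100 × 490 = 49,000
  6–15 yr: 120 × 840 = 100,800
  16+ yr: 140 × 240 = 33,600
Adjusted estimate = 225,400 / 640 = 352.188 → $350.

$350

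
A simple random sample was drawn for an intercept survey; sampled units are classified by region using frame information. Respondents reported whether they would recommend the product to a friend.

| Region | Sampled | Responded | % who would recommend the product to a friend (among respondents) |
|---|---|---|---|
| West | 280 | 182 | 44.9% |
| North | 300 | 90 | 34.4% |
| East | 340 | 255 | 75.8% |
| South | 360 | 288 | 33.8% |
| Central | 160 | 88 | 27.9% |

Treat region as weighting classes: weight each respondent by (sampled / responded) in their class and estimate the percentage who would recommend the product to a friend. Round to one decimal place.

45.3%

Response rates by class: West 182/280 = 65%, North 90/300 = 30%, East 255/340 = 75%, South 288/360 = 80%, Central 88/160 = 55%.
Inverse-response-rate weighting restores each class to its sampled count, so class totals weight by n_sampled:
  West: 280 × 44.9 = 12,572
  North: 300 × 34.4 = 10,320
  East: 340 × 75.8 = 25,772
  South: 360 × 33.8 = 12168
  Central: 160 × 27.9 = 4464
Adjusted estimate = 65,296 / 1,440 = 45.3444 → 45.3%.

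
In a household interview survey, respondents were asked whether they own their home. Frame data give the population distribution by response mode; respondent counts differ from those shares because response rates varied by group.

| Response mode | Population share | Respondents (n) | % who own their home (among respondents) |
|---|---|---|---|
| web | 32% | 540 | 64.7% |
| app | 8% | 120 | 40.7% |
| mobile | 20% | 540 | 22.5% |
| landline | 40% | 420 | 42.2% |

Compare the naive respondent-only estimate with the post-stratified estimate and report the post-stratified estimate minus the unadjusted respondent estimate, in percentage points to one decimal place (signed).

+2.3 percentage points

Without adjustment, the pooled respondent share is:
  (540/1620)×64.7 + (120/1620)×40.7 + (540/1620)×22.5 + (420/1620)×42.2 = 43.0222%
Post-stratifying to population shares instead:
  0.32×64.7 + 0.08×40.7 + 0.2×22.5 + 0.4×42.2 = 45.34%
Difference = 45.34 − 43.0222 = 2.3178 pp.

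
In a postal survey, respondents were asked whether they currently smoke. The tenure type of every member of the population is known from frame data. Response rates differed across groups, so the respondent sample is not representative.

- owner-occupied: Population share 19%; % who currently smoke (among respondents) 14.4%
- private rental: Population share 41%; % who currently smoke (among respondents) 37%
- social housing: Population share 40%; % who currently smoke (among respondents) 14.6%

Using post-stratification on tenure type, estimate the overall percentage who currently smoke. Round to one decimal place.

23.7%

Post-stratification weights by population share, not respondent share:
  owner-occupied: 0.19 × 14.4 = 2.736
  private rental: 0.41 × 37 = 15.17
  social housing: 0.4 × 14.6 = 5.84
Post-stratified estimate = 23.746 → 23.7%.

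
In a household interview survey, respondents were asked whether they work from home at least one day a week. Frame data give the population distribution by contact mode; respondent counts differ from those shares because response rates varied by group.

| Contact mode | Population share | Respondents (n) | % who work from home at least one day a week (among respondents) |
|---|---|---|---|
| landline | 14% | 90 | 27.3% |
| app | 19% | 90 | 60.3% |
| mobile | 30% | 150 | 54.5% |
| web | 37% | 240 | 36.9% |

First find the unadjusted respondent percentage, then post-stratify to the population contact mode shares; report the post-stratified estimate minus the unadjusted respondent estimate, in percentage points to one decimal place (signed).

Naive respondent-only estimate (weights = respondent counts):
  (90/570)×27.3 + (90/570)×60.3 + (150/570)×54.5 + (240/570)×36.9 = 43.7105%
Post-stratified estimate weights by population shares:
  0.14×27.3 + 0.19×60.3 + 0.3×54.5 + 0.37×36.9 = 45.282%
Difference = 45.282 − 43.7105 = 1.5715 pp.

+1.6 percentage points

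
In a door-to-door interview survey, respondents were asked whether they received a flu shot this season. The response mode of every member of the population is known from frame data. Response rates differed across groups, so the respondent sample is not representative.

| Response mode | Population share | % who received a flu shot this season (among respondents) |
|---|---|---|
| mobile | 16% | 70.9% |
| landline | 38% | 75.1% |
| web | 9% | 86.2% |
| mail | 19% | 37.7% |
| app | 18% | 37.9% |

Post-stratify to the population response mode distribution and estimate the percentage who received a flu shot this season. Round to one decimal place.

Each cell contributes population-share × respondent value:
  mobile: 0.16 × 70.9 = 11.344
  landline: 0.38 × 75.1 = 28.538
  web: 0.09 × 86.2 = 7.758
  mail: 0.19 × 37.7 = 7.163
  app: 0.18 × 37.9 = 6.822
Post-stratified estimate = 61.625 → 61.6%.

61.6%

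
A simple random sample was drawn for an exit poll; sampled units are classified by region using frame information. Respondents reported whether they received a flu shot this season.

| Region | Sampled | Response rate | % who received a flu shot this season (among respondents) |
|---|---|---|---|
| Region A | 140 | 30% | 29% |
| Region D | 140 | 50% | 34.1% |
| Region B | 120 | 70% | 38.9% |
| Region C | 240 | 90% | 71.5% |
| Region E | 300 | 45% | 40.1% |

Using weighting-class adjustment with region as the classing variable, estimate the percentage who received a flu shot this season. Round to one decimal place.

45.4%

Inverse-response-rate weighting restores each class to its sampled count, so class totals weight by n_sampled:
  Region A: 140 × 29 = 4060
  Region D: 140 × 34.1 = 4774
  Region B: 120 × 38.9 = 4668
  Region C: 240 × 71.5 = 17,160
  Region E: 300 × 40.1 = 12,030
Adjusted estimate = 42,692 / 940 = 45.417 → 45.4%.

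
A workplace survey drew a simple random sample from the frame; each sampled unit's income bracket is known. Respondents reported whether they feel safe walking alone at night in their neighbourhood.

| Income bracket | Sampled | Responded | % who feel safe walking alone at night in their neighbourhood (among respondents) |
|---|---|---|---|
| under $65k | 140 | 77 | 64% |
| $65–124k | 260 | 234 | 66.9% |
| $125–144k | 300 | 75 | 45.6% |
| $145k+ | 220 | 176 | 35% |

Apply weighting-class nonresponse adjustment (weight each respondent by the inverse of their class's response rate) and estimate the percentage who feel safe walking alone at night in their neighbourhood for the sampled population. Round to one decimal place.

Class response rates: under $65k 77/140 = 55%, $65–124k 234/260 = 90%, $125–144k 75/300 = 25%, $145k+ 176/220 = 80%.
Weighting each respondent by the inverse class response rate inflates each class back to its sampled size, so the class weight is n_sampled:
  under $65k: 140 × 64 = 8960
  $65–124k: 260 × 66.9 = 17,394
  $125–144k: 300 × 45.6 = 13,680
  $145k+: 220 × 35 = 7700
Adjusted estimate = 47,734 / 920 = 51.8848 → 51.9%.

51.9%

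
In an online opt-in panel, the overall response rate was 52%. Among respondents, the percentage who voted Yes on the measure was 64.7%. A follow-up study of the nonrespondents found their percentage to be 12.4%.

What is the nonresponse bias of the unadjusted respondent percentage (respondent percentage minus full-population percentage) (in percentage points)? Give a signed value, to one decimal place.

+25.1 percentage points

Nonresponse fraction = 1 − 0.52 = 0.48.
Bias = (nonresponse fraction) × (respondent percentage − nonrespondent percentage)
     = 0.48 × (64.7 − 12.4) = 0.48 × 52.3 = 25.104.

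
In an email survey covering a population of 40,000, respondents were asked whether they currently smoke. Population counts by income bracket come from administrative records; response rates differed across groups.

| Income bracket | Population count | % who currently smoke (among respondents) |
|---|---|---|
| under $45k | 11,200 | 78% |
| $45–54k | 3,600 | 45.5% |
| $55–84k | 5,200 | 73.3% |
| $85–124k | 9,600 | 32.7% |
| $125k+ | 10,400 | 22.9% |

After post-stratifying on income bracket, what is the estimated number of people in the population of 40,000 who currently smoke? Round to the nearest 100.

19,700

Estimated count per cell = population count × respondent percentage:
  under $45k: 11,200 × 78% = 8736
  $45–54k: 3,600 × 45.5% = 1638
  $55–84k: 5,200 × 73.3% = 3811.6
  $85–124k: 9,600 × 32.7% = 3139.2
  $125k+: 10,400 × 22.9% = 2381.6
Estimated total = 19706.4 → 19,700.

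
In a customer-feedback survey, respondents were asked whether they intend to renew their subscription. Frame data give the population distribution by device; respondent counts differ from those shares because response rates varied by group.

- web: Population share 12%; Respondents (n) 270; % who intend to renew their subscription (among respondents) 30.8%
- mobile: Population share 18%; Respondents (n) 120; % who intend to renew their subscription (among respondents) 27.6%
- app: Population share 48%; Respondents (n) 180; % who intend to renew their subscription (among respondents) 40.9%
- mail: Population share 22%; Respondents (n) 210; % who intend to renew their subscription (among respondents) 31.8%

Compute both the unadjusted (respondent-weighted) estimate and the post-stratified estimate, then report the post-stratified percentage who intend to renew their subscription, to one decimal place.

35.3%

Without adjustment, the pooled respondent share is:
  (270/780)×30.8 + (120/780)×27.6 + (180/780)×40.9 + (210/780)×31.8 = 32.9077%
Post-stratified estimate weights by population shares:
  0.12×30.8 + 0.18×27.6 + 0.48×40.9 + 0.22×31.8 = 35.292%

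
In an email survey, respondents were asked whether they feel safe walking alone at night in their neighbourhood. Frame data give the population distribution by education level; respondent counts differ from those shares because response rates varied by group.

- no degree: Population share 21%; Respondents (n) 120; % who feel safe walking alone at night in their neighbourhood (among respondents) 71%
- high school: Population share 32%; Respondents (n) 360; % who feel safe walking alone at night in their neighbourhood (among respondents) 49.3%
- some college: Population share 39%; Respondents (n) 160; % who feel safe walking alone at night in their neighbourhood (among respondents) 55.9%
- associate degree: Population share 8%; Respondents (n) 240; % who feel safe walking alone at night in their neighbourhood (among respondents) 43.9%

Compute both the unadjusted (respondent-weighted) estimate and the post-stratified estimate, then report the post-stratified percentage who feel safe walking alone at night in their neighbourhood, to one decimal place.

56.0%

Naive respondent-only estimate (weights = respondent counts):
  (120/880)×71 + (360/880)×49.3 + (160/880)×55.9 + (240/880)×43.9 = 51.9864%
Post-stratified estimate weights by population shares:
  0.21×71 + 0.32×49.3 + 0.39×55.9 + 0.08×43.9 = 55.999%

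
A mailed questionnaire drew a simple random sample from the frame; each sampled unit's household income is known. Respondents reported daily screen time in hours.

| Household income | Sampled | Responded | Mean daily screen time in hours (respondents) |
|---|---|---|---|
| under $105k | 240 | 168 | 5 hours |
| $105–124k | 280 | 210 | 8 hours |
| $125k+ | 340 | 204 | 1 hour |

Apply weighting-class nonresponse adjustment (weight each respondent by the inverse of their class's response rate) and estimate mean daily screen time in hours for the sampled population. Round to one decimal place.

Class response rates: under $105k 168/240 = 70%, $105–124k 210/280 = 75%, $125k+ 204/340 = 60%.
Each respondent's weight = sampled/responded in their class; summing within a class gives n_sampled, so:
  under $105k: 240 × 5 = 1200
  $105–124k: 280 × 8 = 2240
  $125k+: 340 × 1 = 340
Adjusted estimate = 3780 / 860 = 4.39535 → 4.4.

4.4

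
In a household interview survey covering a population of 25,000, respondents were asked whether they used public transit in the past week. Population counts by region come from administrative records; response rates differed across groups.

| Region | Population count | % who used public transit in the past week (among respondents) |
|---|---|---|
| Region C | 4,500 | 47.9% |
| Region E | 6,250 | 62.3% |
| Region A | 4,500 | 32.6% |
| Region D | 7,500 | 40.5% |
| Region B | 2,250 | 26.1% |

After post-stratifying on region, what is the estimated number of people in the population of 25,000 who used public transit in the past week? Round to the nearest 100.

Estimated count per cell = population count × respondent percentage:
  Region C: 4,500 × 47.9% = 2155.5
  Region E: 6,250 × 62.3% = 3893.75
  Region A: 4,500 × 32.6% = 1467
  Region D: 7,500 × 40.5% = 3037.5
  Region B: 2,250 × 26.1% = 587.25
Estimated total = 11,141 → 11,100.

11,100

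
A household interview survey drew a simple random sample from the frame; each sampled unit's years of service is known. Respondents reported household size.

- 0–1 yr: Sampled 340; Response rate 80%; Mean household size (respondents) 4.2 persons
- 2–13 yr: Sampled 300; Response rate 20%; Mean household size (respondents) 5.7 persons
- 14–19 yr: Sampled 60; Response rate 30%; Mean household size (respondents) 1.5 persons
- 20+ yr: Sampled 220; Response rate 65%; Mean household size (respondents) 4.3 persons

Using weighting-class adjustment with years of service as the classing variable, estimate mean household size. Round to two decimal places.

With weight = n_sampled/n_responded per class, the weighted class total is n_sampled:
  0–1 yr: 340 × 4.2 = 1428
  2–13 yr: 300 × 5.7 = 1710
  14–19 yr: 60 × 1.5 = 90
  20+ yr: 220 × 4.3 = 946
Adjusted estimate = 4174 / 920 = 4.53696 → 4.54.

4.54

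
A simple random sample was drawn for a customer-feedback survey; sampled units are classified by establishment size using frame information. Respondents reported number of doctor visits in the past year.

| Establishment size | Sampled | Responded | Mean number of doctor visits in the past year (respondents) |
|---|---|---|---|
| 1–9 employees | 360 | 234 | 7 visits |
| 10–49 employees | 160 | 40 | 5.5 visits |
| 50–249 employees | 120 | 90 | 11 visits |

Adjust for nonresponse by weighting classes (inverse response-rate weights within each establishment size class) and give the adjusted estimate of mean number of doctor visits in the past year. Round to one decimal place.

Response rates by class: 1–9 employees 234/360 = 65%, 10–49 employees 40/160 = 25%, 50–249 employees 90/120 = 75%.
Each respondent's weight = sampled/responded in their class; summing within a class gives n_sampled, so:
  1–9 employees: 360 × 7 = 2520
  10–49 employees: 160 × 5.5 = 880
  50–249 employees: 120 × 11 = 1320
Adjusted estimate = 4720 / 640 = 7.375 → 7.4.

7.4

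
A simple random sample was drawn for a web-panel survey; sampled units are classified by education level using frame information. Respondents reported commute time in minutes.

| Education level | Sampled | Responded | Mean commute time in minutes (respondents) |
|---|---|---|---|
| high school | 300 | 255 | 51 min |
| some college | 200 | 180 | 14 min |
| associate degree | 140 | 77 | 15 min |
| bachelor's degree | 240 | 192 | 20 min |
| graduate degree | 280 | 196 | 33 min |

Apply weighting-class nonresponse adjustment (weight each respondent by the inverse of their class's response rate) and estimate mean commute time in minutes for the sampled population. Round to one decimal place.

Class response rates: high school 255/300 = 85%, some college 180/200 = 90%, associate degree 77/140 = 55%, bachelor's degree 192/240 = 80%, graduate degree 196/280 = 70%.
With weight = n_sampled/n_responded per class, the weighted class total is n_sampled:
  high school: 300 × 51 = 15,300
  some college: 200 × 14 = 2800
  associate degree: 140 × 15 = 2100
  bachelor's degree: 240 × 20 = 4800
  graduate degree: 280 × 33 = 9240
Adjusted estimate = 34,240 / 1,160 = 29.5172 → 29.5.

29.5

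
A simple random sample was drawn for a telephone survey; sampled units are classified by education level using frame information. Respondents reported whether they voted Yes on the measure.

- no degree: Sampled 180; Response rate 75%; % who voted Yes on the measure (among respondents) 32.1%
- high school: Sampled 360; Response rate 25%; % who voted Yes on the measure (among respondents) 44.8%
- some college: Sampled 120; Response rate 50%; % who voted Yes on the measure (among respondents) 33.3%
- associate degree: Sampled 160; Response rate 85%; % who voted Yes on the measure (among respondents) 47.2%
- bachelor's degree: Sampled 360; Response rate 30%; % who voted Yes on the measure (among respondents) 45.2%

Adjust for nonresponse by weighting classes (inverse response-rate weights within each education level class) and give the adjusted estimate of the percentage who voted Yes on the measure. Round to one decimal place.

Weighting each respondent by the inverse class response rate inflates each class back to its sampled size, so the class weight is n_sampled:
  no degree: 180 × 32.1 = 5778
  high school: 360 × 44.8 = 16128
  some college: 120 × 33.3 = 3996
  associate degree: 160 × 47.2 = 7552
  bachelor's degree: 360 × 45.2 = 16272
Adjusted estimate = 49,726 / 1,180 = 42.1407 → 42.1%.

42.1%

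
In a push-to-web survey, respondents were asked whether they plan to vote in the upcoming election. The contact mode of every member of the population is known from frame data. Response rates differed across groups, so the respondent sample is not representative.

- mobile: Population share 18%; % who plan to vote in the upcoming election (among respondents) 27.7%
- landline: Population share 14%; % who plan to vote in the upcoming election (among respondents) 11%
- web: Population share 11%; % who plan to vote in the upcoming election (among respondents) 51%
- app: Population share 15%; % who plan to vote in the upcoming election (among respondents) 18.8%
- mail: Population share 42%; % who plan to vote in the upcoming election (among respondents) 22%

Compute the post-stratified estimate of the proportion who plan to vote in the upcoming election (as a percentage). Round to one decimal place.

24.2%

Reweight to the known contact mode distribution:
  mobile: 0.18 × 27.7 = 4.986
  landline: 0.14 × 11 = 1.54
  web: 0.11 × 51 = 5.61
  app: 0.15 × 18.8 = 2.82
  mail: 0.42 × 22 = 9.24
Post-stratified estimate = 24.196 → 24.2%.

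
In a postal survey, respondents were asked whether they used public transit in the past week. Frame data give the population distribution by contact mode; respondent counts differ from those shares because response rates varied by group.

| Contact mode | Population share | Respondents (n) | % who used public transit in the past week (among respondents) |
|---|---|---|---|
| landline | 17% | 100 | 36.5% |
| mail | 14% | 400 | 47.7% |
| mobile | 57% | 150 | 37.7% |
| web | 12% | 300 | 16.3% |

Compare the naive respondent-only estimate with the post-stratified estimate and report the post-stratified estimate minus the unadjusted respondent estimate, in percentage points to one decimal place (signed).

+1.3 percentage points

Unadjusted (pooled respondent) estimate weights by respondent counts:
  (100/950)×36.5 + (400/950)×47.7 + (150/950)×37.7 + (300/950)×16.3 = 35.0263%
Post-stratified estimate weights by population shares:
  0.17×36.5 + 0.14×47.7 + 0.57×37.7 + 0.12×16.3 = 36.328%
Difference = 36.328 − 35.0263 = 1.3017 pp.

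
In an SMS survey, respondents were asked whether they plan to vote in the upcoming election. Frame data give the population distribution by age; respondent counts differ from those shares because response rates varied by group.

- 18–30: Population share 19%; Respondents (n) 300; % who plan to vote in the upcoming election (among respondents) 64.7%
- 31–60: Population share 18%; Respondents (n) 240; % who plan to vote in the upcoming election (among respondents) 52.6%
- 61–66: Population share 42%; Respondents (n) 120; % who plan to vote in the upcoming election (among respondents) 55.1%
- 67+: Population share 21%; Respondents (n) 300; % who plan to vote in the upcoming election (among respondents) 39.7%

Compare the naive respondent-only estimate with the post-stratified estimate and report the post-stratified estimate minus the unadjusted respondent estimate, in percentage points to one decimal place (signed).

+0.6 percentage points

Without adjustment, the pooled respondent share is:
  (300/960)×64.7 + (240/960)×52.6 + (120/960)×55.1 + (300/960)×39.7 = 52.6625%
Post-stratifying to population shares instead:
  0.19×64.7 + 0.18×52.6 + 0.42×55.1 + 0.21×39.7 = 53.24%
Difference = 53.24 − 52.6625 = 0.5775 pp.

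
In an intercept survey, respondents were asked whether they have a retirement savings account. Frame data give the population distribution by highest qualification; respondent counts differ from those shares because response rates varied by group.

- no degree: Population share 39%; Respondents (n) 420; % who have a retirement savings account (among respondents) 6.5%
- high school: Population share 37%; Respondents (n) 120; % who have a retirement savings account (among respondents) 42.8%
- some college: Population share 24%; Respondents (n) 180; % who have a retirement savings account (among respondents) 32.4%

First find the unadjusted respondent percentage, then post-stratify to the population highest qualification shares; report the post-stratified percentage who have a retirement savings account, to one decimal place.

26.1%

Unadjusted (pooled respondent) estimate weights by respondent counts:
  (420/720)×6.5 + (120/720)×42.8 + (180/720)×32.4 = 19.025%
Reweighting by population highest qualification shares:
  0.39×6.5 + 0.37×42.8 + 0.24×32.4 = 26.147%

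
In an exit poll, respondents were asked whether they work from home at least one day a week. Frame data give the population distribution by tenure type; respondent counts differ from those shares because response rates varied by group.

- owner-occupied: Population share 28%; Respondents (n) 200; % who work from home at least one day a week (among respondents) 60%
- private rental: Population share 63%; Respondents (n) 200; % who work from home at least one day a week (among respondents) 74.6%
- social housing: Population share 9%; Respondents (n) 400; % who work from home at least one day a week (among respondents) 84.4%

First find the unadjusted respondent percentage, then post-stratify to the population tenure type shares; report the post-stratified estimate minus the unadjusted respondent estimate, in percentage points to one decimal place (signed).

-4.5 percentage points

Without adjustment, the pooled respondent share is:
  (200/800)×60 + (200/800)×74.6 + (400/800)×84.4 = 75.85%
Post-stratifying to population shares instead:
  0.28×60 + 0.63×74.6 + 0.09×84.4 = 71.394%
Difference = 71.394 − 75.85 = -4.456 pp.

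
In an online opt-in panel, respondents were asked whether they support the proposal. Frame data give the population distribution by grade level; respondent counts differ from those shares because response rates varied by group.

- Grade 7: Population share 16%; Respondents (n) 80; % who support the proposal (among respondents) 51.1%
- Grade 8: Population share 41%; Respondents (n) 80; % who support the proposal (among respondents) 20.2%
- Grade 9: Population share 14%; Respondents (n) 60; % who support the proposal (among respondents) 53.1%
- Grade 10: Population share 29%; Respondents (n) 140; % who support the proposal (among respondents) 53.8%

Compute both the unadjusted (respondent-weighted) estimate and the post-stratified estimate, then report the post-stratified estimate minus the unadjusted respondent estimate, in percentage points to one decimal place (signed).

Unadjusted (pooled respondent) estimate weights by respondent counts:
  (80/360)×51.1 + (80/360)×20.2 + (60/360)×53.1 + (140/360)×53.8 = 45.6167%
Post-stratifying to population shares instead:
  0.16×51.1 + 0.41×20.2 + 0.14×53.1 + 0.29×53.8 = 39.494%
Difference = 39.494 − 45.6167 = -6.1227 pp.

-6.1 percentage points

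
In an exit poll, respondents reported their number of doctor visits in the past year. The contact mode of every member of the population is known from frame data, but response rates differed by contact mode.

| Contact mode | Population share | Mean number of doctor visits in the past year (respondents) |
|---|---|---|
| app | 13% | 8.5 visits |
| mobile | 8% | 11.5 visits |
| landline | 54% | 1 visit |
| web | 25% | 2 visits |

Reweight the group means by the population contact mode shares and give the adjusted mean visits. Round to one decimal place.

3.1

Post-stratification weights by population share, not respondent share:
  app: 0.13 × 8.5 = 1.105
  mobile: 0.08 × 11.5 = 0.92
  landline: 0.54 × 1 = 0.54
  web: 0.25 × 2 = 0.5
Post-stratified estimate = 3.065 → 3.1.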